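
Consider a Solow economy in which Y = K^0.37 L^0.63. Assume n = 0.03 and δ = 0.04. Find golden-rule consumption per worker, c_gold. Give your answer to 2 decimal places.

The effective depreciation rate is n + δ = 0.03 + 0.04 = 0.07.
Setting f'(k) = n+δ gives 0.37·k^(0.37−1) = 0.07, hence k_gold = (0.37/0.07)^(1/0.63) ≈ 14.0535.
y_gold = 14.0535^0.37 ≈ 2.6588.
c_gold = y_gold − (n+δ)·k_gold = 2.6588 − 0.07·14.0535 ≈ 1.6750.

c_gold ≈ 1.68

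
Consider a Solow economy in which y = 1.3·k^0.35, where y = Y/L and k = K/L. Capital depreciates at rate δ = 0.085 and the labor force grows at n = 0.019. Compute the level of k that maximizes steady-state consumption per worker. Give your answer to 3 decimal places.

The effective depreciation rate is n + δ = 0.019 + 0.085 = 0.104.
At the golden rule the marginal product of capital equals n+δ: 0.35·1.3·k^(0.35−1) = 0.104. Solving, k_gold = (0.35·1.3/0.104)^(1/0.65) ≈ 9.6855.

k_gold ≈ 9.685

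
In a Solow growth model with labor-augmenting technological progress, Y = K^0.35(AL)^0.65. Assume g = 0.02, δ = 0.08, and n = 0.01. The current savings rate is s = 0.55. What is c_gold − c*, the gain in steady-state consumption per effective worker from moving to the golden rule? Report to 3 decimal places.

Capital per effective worker breaks even when investment replaces (n + g + δ)·k; here n + g + δ = 0.11.
Current steady state (s = 0.55): k* = (0.55/0.11)^(1/0.65) ≈ 11.8943, y* = 11.8943^0.35 ≈ 2.3789, c* = (1−0.55)·2.3789 ≈ 1.0705.
Golden rule sets MPK = n+g+δ: 0.35·k^(0.35−1) = 0.11, so k_gold = (0.35/0.11)^(1/0.65) ≈ 5.9340.
y_gold = 5.9340^0.35 ≈ 1.8650, c_gold = y_gold − 0.11·k_gold ≈ 1.2122.
Gain: Δc = 1.2122 − 1.0705 ≈ 0.1417.

Δc ≈ 0.142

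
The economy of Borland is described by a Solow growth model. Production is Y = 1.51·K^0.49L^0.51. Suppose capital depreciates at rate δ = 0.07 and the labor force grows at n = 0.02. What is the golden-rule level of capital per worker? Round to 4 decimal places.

k_gold ≈ 62.2274

The effective depreciation rate is n + δ = 0.02 + 0.07 = 0.09.
Maximizing c = f(k) − (n+δ)·k gives f'(k) = n+δ, i.e. 0.49·1.51·k^(0.49−1) = 0.09, so k_gold = (0.49·1.51/0.09)^(1/0.51) ≈ 62.2274.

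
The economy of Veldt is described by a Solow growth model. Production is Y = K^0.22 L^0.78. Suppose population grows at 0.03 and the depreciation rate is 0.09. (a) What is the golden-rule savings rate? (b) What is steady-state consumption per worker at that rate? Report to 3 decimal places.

The effective depreciation rate is n + δ = 0.03 + 0.09 = 0.12.
For Cobb-Douglas, s_gold equals capital's share: s_gold = 0.22.
Setting f'(k) = n+δ gives 0.22·k^(0.22−1) = 0.12, hence k_gold = (0.22/0.12)^(1/0.78) ≈ 2.1751.
y_gold = 2.1751^0.22 ≈ 1.1864; c_gold = (1−0.22)·y_gold ≈ 0.9254.

(a) s_gold = 0.220; (b) c_gold ≈ 0.925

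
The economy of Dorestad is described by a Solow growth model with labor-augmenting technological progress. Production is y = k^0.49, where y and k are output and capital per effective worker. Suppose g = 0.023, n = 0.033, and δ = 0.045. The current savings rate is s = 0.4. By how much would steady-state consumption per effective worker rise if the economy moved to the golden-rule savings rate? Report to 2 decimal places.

Δc ≈ 0.07

n + g + δ = 0.033 + 0.023 + 0.045 = 0.101.
Current steady state (s = 0.4): k* = (0.4/0.101)^(1/0.51) ≈ 14.8606, y* = 14.8606^0.49 ≈ 3.7523, c* = (1−0.4)·3.7523 ≈ 2.2514.
Golden rule sets MPK = n+g+δ: 0.49·k^(0.49−1) = 0.101, so k_gold = (0.49/0.101)^(1/0.51) ≈ 22.1234.
y_gold = 22.1234^0.49 ≈ 4.5601, c_gold = y_gold − 0.101·k_gold ≈ 2.3257.
Gain: Δc = 2.3257 − 2.2514 ≈ 0.0743.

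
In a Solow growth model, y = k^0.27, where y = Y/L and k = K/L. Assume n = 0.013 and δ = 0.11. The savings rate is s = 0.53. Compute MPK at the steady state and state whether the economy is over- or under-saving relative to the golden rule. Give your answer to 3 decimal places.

Break-even investment rate: n + δ = 0.013 + 0.11 = 0.123.
Steady-state k*: s·k^0.27 = 0.123·k gives k* = (0.53/0.123)^(1/0.73) ≈ 7.3961.
MPK = 0.27·7.3961^(-0.73) ≈ 0.0627.
MPK < n+δ = 0.123, so the economy is dynamically inefficient (over-saving).

over-saving; MPK ≈ 0.063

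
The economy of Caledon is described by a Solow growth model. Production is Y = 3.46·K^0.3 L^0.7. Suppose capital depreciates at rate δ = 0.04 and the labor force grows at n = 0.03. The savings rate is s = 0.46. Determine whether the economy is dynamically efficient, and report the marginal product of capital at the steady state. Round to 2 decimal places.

The effective depreciation rate is n + δ = 0.03 + 0.04 = 0.07.
Steady-state k*: s·A·k^0.3 = 0.07·k gives k* = (0.46·3.46/0.07)^(1/0.7) ≈ 86.7349.
MPK = 0.3·3.46·86.7349^(-0.7) ≈ 0.0457.
MPK < n+δ = 0.07, so the economy is dynamically inefficient (over-saving).

dynamically inefficient; MPK ≈ 0.05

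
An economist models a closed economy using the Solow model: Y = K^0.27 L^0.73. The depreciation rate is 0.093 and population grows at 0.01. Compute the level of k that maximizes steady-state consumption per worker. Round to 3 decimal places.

The effective depreciation rate is n + δ = 0.01 + 0.093 = 0.103.
Setting f'(k) = n+δ gives 0.27·k^(0.27−1) = 0.103, hence k_gold = (0.27/0.103)^(1/0.73) ≈ 3.7439.

k_gold ≈ 3.744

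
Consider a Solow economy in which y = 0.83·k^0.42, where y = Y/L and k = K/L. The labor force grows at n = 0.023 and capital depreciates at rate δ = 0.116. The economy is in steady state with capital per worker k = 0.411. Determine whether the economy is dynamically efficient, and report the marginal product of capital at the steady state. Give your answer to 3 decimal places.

dynamically efficient; MPK ≈ 0.584

Break-even investment rate: n + δ = 0.023 + 0.116 = 0.139.
MPK = 0.42·0.83·k^(0.42−1) = 0.42·0.83·0.411^(-0.58) ≈ 0.5838.
MPK > 0.139, so the economy is dynamically efficient (under-saving).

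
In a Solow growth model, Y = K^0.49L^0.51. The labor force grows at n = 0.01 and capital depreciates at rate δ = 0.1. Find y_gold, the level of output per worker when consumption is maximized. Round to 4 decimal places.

n + δ = 0.01 + 0.1 = 0.11.
At the golden rule the marginal product of capital equals n+δ: 0.49·k^(0.49−1) = 0.11. Solving, k_gold = (0.49/0.11)^(1/0.51) ≈ 18.7139.
Output: y_gold = k_gold^0.49 = 18.7139^0.49 ≈ 4.2011.

y_gold ≈ 4.2011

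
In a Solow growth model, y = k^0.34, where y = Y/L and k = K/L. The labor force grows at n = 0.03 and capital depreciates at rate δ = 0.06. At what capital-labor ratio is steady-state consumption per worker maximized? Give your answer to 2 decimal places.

k_gold ≈ 7.49

Break-even investment rate: n + δ = 0.03 + 0.06 = 0.09.
Setting f'(k) = n+δ gives 0.34·k^(0.34−1) = 0.09, hence k_gold = (0.34/0.09)^(1/0.66) ≈ 7.4920.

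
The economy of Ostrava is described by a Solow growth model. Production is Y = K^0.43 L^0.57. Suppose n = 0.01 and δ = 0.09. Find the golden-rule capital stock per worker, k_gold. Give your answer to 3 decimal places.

k_gold ≈ 12.923

Capital per worker breaks even when investment replaces (n + δ)·k; here n + δ = 0.1.
Golden rule sets MPK = n+δ: 0.43·k^(0.43−1) = 0.1, so k_gold = (0.43/0.1)^(1/0.57) ≈ 12.9225.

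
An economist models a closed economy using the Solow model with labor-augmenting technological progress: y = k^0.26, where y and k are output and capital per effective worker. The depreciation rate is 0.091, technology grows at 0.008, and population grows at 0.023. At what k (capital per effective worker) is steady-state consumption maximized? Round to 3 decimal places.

n + g + δ = 0.023 + 0.008 + 0.091 = 0.122.
Golden rule sets MPK = n+g+δ: 0.26·k^(0.26−1) = 0.122, so k_gold = (0.26/0.122)^(1/0.74) ≈ 2.7802.

k_gold ≈ 2.780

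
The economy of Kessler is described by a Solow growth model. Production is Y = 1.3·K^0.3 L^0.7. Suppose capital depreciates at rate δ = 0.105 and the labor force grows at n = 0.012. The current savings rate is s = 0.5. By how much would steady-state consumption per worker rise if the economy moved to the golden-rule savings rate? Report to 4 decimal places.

Capital per worker breaks even when investment replaces (n + δ)·k; here n + δ = 0.117.
Current steady state (s = 0.5): k* = (0.5·1.3/0.117)^(1/0.7) ≈ 11.5850, y* = 1.3·11.5850^0.3 ≈ 2.7109, c* = (1−0.5)·2.7109 ≈ 1.3554.
Maximizing c = f(k) − (n+δ)·k gives f'(k) = n+δ, i.e. 0.3·1.3·k^(0.3−1) = 0.117, so k_gold = (0.3·1.3/0.117)^(1/0.7) ≈ 5.5843.
y_gold = 1.3·5.5843^0.3 ≈ 2.1779, c_gold = y_gold − 0.117·k_gold ≈ 1.5245.
Gain: Δc = 1.5245 − 1.3554 ≈ 0.1691.

Δc ≈ 0.1691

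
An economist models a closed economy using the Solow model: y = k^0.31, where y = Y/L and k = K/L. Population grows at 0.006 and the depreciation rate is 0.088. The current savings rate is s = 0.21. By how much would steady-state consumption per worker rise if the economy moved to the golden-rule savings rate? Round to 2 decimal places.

Δc ≈ 0.05

n + δ = 0.006 + 0.088 = 0.094.
Current steady state (s = 0.21): k* = (0.21/0.094)^(1/0.69) ≈ 3.2057, y* = 3.2057^0.31 ≈ 1.4350, c* = (1−0.21)·1.4350 ≈ 1.1336.
Setting f'(k) = n+δ gives 0.31·k^(0.31−1) = 0.094, hence k_gold = (0.31/0.094)^(1/0.69) ≈ 5.6372.
y_gold = 5.6372^0.31 ≈ 1.7093, c_gold = y_gold − 0.094·k_gold ≈ 1.1794.
Gain: Δc = 1.1794 − 1.1336 ≈ 0.0458.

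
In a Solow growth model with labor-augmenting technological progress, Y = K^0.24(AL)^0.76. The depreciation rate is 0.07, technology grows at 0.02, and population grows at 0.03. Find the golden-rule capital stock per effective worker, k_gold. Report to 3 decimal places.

The effective depreciation rate is n + g + δ = 0.03 + 0.02 + 0.07 = 0.12.
At the golden rule the marginal product of capital equals n+g+δ: 0.24·k^(0.24−1) = 0.12. Solving, k_gold = (0.24/0.12)^(1/0.76) ≈ 2.4894.

k_gold ≈ 2.489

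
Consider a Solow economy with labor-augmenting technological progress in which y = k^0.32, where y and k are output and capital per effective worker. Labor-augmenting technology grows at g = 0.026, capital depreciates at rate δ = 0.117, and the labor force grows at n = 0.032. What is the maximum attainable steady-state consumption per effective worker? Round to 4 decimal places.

Break-even investment rate: n + g + δ = 0.032 + 0.026 + 0.117 = 0.175.
Maximizing c = f(k) − (n+g+δ)·k gives f'(k) = n+g+δ, i.e. 0.32·k^(0.32−1) = 0.175, so k_gold = (0.32/0.175)^(1/0.68) ≈ 2.4292.
y_gold = 2.4292^0.32 ≈ 1.3285.
c_gold = y_gold − (n+g+δ)·k_gold = 1.3285 − 0.175·2.4292 ≈ 0.9033.

c_gold ≈ 0.9033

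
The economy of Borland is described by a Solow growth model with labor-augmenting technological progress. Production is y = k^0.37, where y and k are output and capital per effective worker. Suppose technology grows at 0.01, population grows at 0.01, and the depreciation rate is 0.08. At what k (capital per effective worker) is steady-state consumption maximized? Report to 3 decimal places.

k_gold ≈ 7.978

n + g + δ = 0.01 + 0.01 + 0.08 = 0.1.
At the golden rule the marginal product of capital equals n+g+δ: 0.37·k^(0.37−1) = 0.1. Solving, k_gold = (0.37/0.1)^(1/0.63) ≈ 7.9782.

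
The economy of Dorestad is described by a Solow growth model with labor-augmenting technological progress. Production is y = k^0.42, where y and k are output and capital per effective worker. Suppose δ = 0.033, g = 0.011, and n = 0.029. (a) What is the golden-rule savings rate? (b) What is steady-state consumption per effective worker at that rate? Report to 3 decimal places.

(a) s_gold = 0.420; (b) c_gold ≈ 2.059

Break-even investment rate: n + g + δ = 0.029 + 0.011 + 0.033 = 0.073.
For Cobb-Douglas, s_gold equals capital's share: s_gold = 0.42.
At the golden rule the marginal product of capital equals n+g+δ: 0.42·k^(0.42−1) = 0.073. Solving, k_gold = (0.42/0.073)^(1/0.58) ≈ 20.4276.
y_gold = 20.4276^0.42 ≈ 3.5505; c_gold = (1−0.42)·y_gold ≈ 2.0593.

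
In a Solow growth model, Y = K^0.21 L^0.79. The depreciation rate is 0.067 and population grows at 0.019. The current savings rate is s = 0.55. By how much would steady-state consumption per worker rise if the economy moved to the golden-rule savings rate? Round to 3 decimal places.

Δc ≈ 0.265

The effective depreciation rate is n + δ = 0.019 + 0.067 = 0.086.
Current steady state (s = 0.55): k* = (0.55/0.086)^(1/0.79) ≈ 10.4732, y* = 10.4732^0.21 ≈ 1.6376, c* = (1−0.55)·1.6376 ≈ 0.7369.
Golden rule sets MPK = n+δ: 0.21·k^(0.21−1) = 0.086, so k_gold = (0.21/0.086)^(1/0.79) ≈ 3.0959.
y_gold = 3.0959^0.21 ≈ 1.2678, c_gold = y_gold − 0.086·k_gold ≈ 1.0016.
Gain: Δc = 1.0016 − 0.7369 ≈ 0.2647.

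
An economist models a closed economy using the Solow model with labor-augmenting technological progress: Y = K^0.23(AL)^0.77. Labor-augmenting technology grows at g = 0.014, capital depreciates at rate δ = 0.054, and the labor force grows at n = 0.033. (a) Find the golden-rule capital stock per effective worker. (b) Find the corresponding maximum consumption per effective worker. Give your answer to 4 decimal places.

(a) k_gold ≈ 2.9118; (b) c_gold ≈ 0.9846

n + g + δ = 0.033 + 0.014 + 0.054 = 0.101.
At the golden rule the marginal product of capital equals n+g+δ: 0.23·k^(0.23−1) = 0.101. Solving, k_gold = (0.23/0.101)^(1/0.77) ≈ 2.9118.
y_gold = 2.9118^0.23 ≈ 1.2787; c_gold = y_gold − 0.101·k_gold ≈ 0.9846.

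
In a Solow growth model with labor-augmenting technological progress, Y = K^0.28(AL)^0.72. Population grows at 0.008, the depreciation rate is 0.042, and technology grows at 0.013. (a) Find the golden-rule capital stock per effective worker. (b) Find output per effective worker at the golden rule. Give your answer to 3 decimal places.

Break-even investment rate: n + g + δ = 0.008 + 0.013 + 0.042 = 0.063.
Maximizing c = f(k) − (n+g+δ)·k gives f'(k) = n+g+δ, i.e. 0.28·k^(0.28−1) = 0.063, so k_gold = (0.28/0.063)^(1/0.72) ≈ 7.9386.
y_gold = 7.9386^0.28 ≈ 1.7862.

(a) k_gold ≈ 7.939; (b) y_gold ≈ 1.786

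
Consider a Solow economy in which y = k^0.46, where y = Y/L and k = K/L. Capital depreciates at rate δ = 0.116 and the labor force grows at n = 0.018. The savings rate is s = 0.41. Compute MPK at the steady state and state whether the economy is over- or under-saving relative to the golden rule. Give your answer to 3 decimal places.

n + δ = 0.018 + 0.116 = 0.134.
Steady-state k*: s·k^0.46 = 0.134·k gives k* = (0.41/0.134)^(1/0.54) ≈ 7.9324.
MPK = 0.46·7.9324^(-0.54) ≈ 0.1503.
MPK > n+δ = 0.134, so the economy is dynamically efficient (under-saving).

under-saving; MPK ≈ 0.150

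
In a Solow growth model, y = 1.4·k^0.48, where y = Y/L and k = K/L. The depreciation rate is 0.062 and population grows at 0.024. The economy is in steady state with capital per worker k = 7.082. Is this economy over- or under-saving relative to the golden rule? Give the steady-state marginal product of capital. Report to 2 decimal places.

under-saving; MPK ≈ 0.24

Capital per worker breaks even when investment replaces (n + δ)·k; here n + δ = 0.086.
MPK = 0.48·1.4·k^(0.48−1) = 0.48·1.4·7.082^(-0.52) ≈ 0.2428.
MPK > 0.086, so the economy is dynamically efficient (under-saving).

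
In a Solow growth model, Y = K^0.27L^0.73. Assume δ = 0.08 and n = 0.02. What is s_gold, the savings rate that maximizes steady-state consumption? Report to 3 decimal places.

Break-even investment rate: n + δ = 0.02 + 0.08 = 0.1.
At the golden rule MPK = n+δ, and in any Cobb-Douglas steady state s = (n+δ)·k/y = MPK·k/y = capital's share 0.27.

s_gold = 0.270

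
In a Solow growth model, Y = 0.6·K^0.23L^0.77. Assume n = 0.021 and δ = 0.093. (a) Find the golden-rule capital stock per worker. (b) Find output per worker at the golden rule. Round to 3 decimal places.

n + δ = 0.021 + 0.093 = 0.114.
Setting f'(k) = n+δ gives 0.23·0.6·k^(0.23−1) = 0.114, hence k_gold = (0.23·0.6/0.114)^(1/0.77) ≈ 1.2816.
y_gold = 0.6·1.2816^0.23 ≈ 0.6352.

(a) k_gold ≈ 1.282; (b) y_gold ≈ 0.635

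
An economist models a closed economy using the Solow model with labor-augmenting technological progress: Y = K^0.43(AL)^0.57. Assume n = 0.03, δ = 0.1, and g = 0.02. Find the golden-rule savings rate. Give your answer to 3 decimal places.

n + g + δ = 0.03 + 0.02 + 0.1 = 0.15.
At the golden rule MPK = n+g+δ, and in any Cobb-Douglas steady state s = (n+g+δ)·k/y = MPK·k/y = capital's share 0.43.

s_gold = 0.430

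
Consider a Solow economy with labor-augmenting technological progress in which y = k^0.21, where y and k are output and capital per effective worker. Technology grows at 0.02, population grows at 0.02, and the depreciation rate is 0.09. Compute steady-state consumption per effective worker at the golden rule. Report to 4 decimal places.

c_gold ≈ 0.8974

Break-even investment rate: n + g + δ = 0.02 + 0.02 + 0.09 = 0.13.
Maximizing c = f(k) − (n+g+δ)·k gives f'(k) = n+g+δ, i.e. 0.21·k^(0.21−1) = 0.13, so k_gold = (0.21/0.13)^(1/0.79) ≈ 1.8350.
y_gold = 1.8350^0.21 ≈ 1.1360.
c_gold = y_gold − (n+g+δ)·k_gold = 1.1360 − 0.13·1.8350 ≈ 0.8974.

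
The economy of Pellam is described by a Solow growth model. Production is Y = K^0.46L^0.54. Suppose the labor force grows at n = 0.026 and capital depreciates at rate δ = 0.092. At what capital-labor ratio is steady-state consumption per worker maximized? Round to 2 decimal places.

Break-even investment rate: n + δ = 0.026 + 0.092 = 0.118.
Setting f'(k) = n+δ gives 0.46·k^(0.46−1) = 0.118, hence k_gold = (0.46/0.118)^(1/0.54) ≈ 12.4227.

k_gold ≈ 12.42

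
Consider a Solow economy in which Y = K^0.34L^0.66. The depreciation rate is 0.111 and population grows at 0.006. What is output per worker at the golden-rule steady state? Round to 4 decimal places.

Capital per worker breaks even when investment replaces (n + δ)·k; here n + δ = 0.117.
Setting f'(k) = n+δ gives 0.34·k^(0.34−1) = 0.117, hence k_gold = (0.34/0.117)^(1/0.66) ≈ 5.0345.
Output: y_gold = k_gold^0.34 = 5.0345^0.34 ≈ 1.7325.

y_gold ≈ 1.7325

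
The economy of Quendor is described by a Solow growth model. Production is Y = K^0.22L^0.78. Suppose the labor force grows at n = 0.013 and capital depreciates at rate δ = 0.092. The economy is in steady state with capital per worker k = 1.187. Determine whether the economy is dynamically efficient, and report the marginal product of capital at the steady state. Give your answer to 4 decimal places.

dynamically efficient; MPK ≈ 0.1925

Capital per worker breaks even when investment replaces (n + δ)·k; here n + δ = 0.105.
MPK = 0.22·k^(0.22−1) = 0.22·1.187^(-0.78) ≈ 0.1925.
MPK > 0.105, so the economy is dynamically efficient (under-saving).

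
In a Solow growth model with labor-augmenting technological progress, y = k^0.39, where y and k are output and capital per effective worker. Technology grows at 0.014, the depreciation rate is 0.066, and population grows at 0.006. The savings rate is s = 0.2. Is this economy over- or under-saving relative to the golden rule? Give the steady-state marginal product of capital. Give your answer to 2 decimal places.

n + g + δ = 0.006 + 0.014 + 0.066 = 0.086.
Steady-state k*: s·k^0.39 = 0.086·k gives k* = (0.2/0.086)^(1/0.61) ≈ 3.9891.
MPK = 0.39·3.9891^(-0.61) ≈ 0.1677.
MPK > n+g+δ = 0.086, so the economy is dynamically efficient (under-saving).

under-saving; MPK ≈ 0.17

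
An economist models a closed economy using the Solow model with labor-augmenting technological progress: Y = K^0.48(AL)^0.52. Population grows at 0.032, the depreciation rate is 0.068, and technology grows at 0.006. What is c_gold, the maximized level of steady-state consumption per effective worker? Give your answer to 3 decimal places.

c_gold ≈ 2.096

Break-even investment rate: n + g + δ = 0.032 + 0.006 + 0.068 = 0.106.
Golden rule sets MPK = n+g+δ: 0.48·k^(0.48−1) = 0.106, so k_gold = (0.48/0.106)^(1/0.52) ≈ 18.2564.
y_gold = 18.2564^0.48 ≈ 4.0316.
c_gold = y_gold − (n+g+δ)·k_gold = 4.0316 − 0.106·18.2564 ≈ 2.0964.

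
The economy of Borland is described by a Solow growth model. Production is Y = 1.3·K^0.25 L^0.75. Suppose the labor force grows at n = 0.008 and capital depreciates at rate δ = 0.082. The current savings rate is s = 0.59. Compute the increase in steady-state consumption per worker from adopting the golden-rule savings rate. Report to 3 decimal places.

Δc ≈ 0.407

n + δ = 0.008 + 0.082 = 0.09.
Current steady state (s = 0.59): k* = (0.59·1.3/0.09)^(1/0.75) ≈ 17.4075, y* = 1.3·17.4075^0.25 ≈ 2.6554, c* = (1−0.59)·2.6554 ≈ 1.0887.
Setting f'(k) = n+δ gives 0.25·1.3·k^(0.25−1) = 0.09, hence k_gold = (0.25·1.3/0.09)^(1/0.75) ≈ 5.5401.
y_gold = 1.3·5.5401^0.25 ≈ 1.9945, c_gold = y_gold − 0.09·k_gold ≈ 1.4958.
Gain: Δc = 1.4958 − 1.0887 ≈ 0.4071.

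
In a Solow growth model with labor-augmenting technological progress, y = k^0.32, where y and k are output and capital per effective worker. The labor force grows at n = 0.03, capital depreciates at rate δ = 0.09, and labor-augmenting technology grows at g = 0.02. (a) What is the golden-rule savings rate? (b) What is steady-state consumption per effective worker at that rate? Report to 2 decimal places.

(a) s_gold = 0.32; (b) c_gold ≈ 1.00

Break-even investment rate: n + g + δ = 0.03 + 0.02 + 0.09 = 0.14.
For Cobb-Douglas, s_gold equals capital's share: s_gold = 0.32.
Setting f'(k) = n+g+δ gives 0.32·k^(0.32−1) = 0.14, hence k_gold = (0.32/0.14)^(1/0.68) ≈ 3.3727.
y_gold = 3.3727^0.32 ≈ 1.4755; c_gold = (1−0.32)·y_gold ≈ 1.0034.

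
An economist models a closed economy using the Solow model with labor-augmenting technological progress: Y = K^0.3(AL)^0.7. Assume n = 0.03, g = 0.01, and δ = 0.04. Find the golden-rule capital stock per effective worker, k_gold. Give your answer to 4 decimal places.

k_gold ≈ 6.6076

Capital per effective worker breaks even when investment replaces (n + g + δ)·k; here n + g + δ = 0.08.
At the golden rule the marginal product of capital equals n+g+δ: 0.3·k^(0.3−1) = 0.08. Solving, k_gold = (0.3/0.08)^(1/0.7) ≈ 6.6076.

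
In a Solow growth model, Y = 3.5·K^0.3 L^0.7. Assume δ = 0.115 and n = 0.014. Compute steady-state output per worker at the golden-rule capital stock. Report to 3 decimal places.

y_gold ≈ 8.597

Break-even investment rate: n + δ = 0.014 + 0.115 = 0.129.
Golden rule sets MPK = n+δ: 0.3·3.5·k^(0.3−1) = 0.129, so k_gold = (0.3·3.5/0.129)^(1/0.7) ≈ 19.9920.
Output: y_gold = 3.5·k_gold^0.3 = 3.5·19.9920^0.3 ≈ 8.5966.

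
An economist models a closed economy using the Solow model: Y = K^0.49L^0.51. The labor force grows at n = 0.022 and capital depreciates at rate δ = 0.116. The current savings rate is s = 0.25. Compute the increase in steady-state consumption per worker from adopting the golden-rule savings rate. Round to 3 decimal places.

Δc ≈ 0.396

Break-even investment rate: n + δ = 0.022 + 0.116 = 0.138.
Current steady state (s = 0.25): k* = (0.25/0.138)^(1/0.51) ≈ 3.2063, y* = 3.2063^0.49 ≈ 1.7699, c* = (1−0.25)·1.7699 ≈ 1.3274.
Setting f'(k) = n+δ gives 0.49·k^(0.49−1) = 0.138, hence k_gold = (0.49/0.138)^(1/0.51) ≈ 11.9965.
y_gold = 11.9965^0.49 ≈ 3.3786, c_gold = y_gold − 0.138·k_gold ≈ 1.7231.
Gain: Δc = 1.7231 − 1.3274 ≈ 0.3957.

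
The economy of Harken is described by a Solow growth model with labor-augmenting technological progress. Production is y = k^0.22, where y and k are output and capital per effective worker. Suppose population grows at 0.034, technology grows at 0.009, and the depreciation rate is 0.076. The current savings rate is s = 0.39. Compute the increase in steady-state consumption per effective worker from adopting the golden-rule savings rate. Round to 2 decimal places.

Δc ≈ 0.08

The effective depreciation rate is n + g + δ = 0.034 + 0.009 + 0.076 = 0.119.
Current steady state (s = 0.39): k* = (0.39/0.119)^(1/0.78) ≈ 4.5806, y* = 4.5806^0.22 ≈ 1.3977, c* = (1−0.39)·1.3977 ≈ 0.8526.
Maximizing c = f(k) − (n+g+δ)·k gives f'(k) = n+g+δ, i.e. 0.22·k^(0.22−1) = 0.119, so k_gold = (0.22/0.119)^(1/0.78) ≈ 2.1986.
y_gold = 2.1986^0.22 ≈ 1.1892, c_gold = y_gold − 0.119·k_gold ≈ 0.9276.
Gain: Δc = 0.9276 − 0.8526 ≈ 0.0750.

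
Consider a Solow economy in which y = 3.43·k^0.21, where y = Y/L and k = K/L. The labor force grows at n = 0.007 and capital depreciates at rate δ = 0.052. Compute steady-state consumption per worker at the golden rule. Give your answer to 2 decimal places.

Break-even investment rate: n + δ = 0.007 + 0.052 = 0.059.
Golden rule sets MPK = n+δ: 0.21·3.43·k^(0.21−1) = 0.059, so k_gold = (0.21·3.43/0.059)^(1/0.79) ≈ 23.7422.
y_gold = 3.43·23.7422^0.21 ≈ 6.6704.
c_gold = y_gold − (n+δ)·k_gold = 6.6704 − 0.059·23.7422 ≈ 5.2696.

c_gold ≈ 5.27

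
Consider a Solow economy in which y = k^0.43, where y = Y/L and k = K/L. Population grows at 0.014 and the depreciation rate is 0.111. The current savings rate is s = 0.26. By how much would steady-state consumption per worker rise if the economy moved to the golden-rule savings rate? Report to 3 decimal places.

Δc ≈ 0.162

n + δ = 0.014 + 0.111 = 0.125.
Current steady state (s = 0.26): k* = (0.26/0.125)^(1/0.57) ≈ 3.6141, y* = 3.6141^0.43 ≈ 1.7376, c* = (1−0.26)·1.7376 ≈ 1.2858.
Maximizing c = f(k) − (n+δ)·k gives f'(k) = n+δ, i.e. 0.43·k^(0.43−1) = 0.125, so k_gold = (0.43/0.125)^(1/0.57) ≈ 8.7364.
y_gold = 8.7364^0.43 ≈ 2.5396, c_gold = y_gold − 0.125·k_gold ≈ 1.4476.
Gain: Δc = 1.4476 − 1.2858 ≈ 0.1618.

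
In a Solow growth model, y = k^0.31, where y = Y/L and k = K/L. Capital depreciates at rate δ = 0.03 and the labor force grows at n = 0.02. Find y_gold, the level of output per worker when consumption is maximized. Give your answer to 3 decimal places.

Break-even investment rate: n + δ = 0.02 + 0.03 = 0.05.
At the golden rule the marginal product of capital equals n+δ: 0.31·k^(0.31−1) = 0.05. Solving, k_gold = (0.31/0.05)^(1/0.69) ≈ 14.0732.
Output: y_gold = k_gold^0.31 = 14.0732^0.31 ≈ 2.2699.

y_gold ≈ 2.270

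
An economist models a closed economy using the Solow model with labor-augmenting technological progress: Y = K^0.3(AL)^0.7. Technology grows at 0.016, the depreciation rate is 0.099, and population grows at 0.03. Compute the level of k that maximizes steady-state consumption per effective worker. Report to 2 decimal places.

k_gold ≈ 2.83

The effective depreciation rate is n + g + δ = 0.03 + 0.016 + 0.099 = 0.145.
At the golden rule the marginal product of capital equals n+g+δ: 0.3·k^(0.3−1) = 0.145. Solving, k_gold = (0.3/0.145)^(1/0.7) ≈ 2.8254.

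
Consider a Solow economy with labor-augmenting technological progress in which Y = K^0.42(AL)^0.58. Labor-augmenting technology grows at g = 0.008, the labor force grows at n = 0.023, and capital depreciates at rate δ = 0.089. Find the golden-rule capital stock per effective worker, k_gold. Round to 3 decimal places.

k_gold ≈ 8.671

The effective depreciation rate is n + g + δ = 0.023 + 0.008 + 0.089 = 0.12.
Golden rule sets MPK = n+g+δ: 0.42·k^(0.42−1) = 0.12, so k_gold = (0.42/0.12)^(1/0.58) ≈ 8.6706.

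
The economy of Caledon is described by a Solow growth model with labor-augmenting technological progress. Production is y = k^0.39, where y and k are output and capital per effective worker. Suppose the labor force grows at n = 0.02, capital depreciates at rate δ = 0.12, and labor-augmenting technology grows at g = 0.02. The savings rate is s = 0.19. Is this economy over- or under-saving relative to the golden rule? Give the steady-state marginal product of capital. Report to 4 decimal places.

under-saving; MPK ≈ 0.3284

Capital per effective worker breaks even when investment replaces (n + g + δ)·k; here n + g + δ = 0.16.
Steady-state k*: s·k^0.39 = 0.16·k gives k* = (0.19/0.16)^(1/0.61) ≈ 1.3254.
MPK = 0.39·1.3254^(-0.61) ≈ 0.3284.
MPK > n+g+δ = 0.16, so the economy is dynamically efficient (under-saving).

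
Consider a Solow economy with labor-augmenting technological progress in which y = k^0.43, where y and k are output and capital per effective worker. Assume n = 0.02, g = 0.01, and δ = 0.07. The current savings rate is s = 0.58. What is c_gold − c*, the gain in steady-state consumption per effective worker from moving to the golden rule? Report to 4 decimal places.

Δc ≈ 0.1311

Break-even investment rate: n + g + δ = 0.02 + 0.01 + 0.07 = 0.1.
Current steady state (s = 0.58): k* = (0.58/0.1)^(1/0.57) ≈ 21.8448, y* = 21.8448^0.43 ≈ 3.7663, c* = (1−0.58)·3.7663 ≈ 1.5819.
At the golden rule the marginal product of capital equals n+g+δ: 0.43·k^(0.43−1) = 0.1. Solving, k_gold = (0.43/0.1)^(1/0.57) ≈ 12.9225.
y_gold = 12.9225^0.43 ≈ 3.0052, c_gold = y_gold − 0.1·k_gold ≈ 1.7130.
Gain: Δc = 1.7130 − 1.5819 ≈ 0.1311.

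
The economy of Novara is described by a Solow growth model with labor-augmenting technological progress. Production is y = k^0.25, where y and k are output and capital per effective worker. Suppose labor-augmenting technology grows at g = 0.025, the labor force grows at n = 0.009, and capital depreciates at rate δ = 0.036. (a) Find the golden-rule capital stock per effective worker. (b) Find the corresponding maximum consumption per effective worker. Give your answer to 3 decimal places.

The effective depreciation rate is n + g + δ = 0.009 + 0.025 + 0.036 = 0.07.
Golden rule sets MPK = n+g+δ: 0.25·k^(0.25−1) = 0.07, so k_gold = (0.25/0.07)^(1/0.75) ≈ 5.4591.
y_gold = 5.4591^0.25 ≈ 1.5286; c_gold = y_gold − 0.07·k_gold ≈ 1.1464.

(a) k_gold ≈ 5.459; (b) c_gold ≈ 1.146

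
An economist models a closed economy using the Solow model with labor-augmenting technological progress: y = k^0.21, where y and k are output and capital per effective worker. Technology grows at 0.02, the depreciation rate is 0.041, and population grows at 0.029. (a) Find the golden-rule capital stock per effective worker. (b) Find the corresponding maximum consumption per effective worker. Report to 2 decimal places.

(a) k_gold ≈ 2.92; (b) c_gold ≈ 0.99

The effective depreciation rate is n + g + δ = 0.029 + 0.02 + 0.041 = 0.09.
Golden rule sets MPK = n+g+δ: 0.21·k^(0.21−1) = 0.09, so k_gold = (0.21/0.09)^(1/0.79) ≈ 2.9228.
y_gold = 2.9228^0.21 ≈ 1.2526; c_gold = y_gold − 0.09·k_gold ≈ 0.9896.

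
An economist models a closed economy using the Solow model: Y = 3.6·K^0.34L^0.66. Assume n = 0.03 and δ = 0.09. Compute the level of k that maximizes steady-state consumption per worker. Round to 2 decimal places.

n + δ = 0.03 + 0.09 = 0.12.
Maximizing c = f(k) − (n+δ)·k gives f'(k) = n+δ, i.e. 0.34·3.6·k^(0.34−1) = 0.12, so k_gold = (0.34·3.6/0.12)^(1/0.66) ≈ 33.7429.

k_gold ≈ 33.74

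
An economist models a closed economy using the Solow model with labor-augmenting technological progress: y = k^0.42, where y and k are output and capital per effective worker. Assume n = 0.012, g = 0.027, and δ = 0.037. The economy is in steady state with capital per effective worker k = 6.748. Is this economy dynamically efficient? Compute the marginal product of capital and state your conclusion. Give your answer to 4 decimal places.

dynamically efficient; MPK ≈ 0.1388

n + g + δ = 0.012 + 0.027 + 0.037 = 0.076.
MPK = 0.42·k^(0.42−1) = 0.42·6.748^(-0.58) ≈ 0.1388.
MPK > 0.076, so the economy is dynamically efficient (under-saving).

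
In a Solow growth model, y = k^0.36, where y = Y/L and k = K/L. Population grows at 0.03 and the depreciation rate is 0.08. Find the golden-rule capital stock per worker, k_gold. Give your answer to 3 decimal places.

The effective depreciation rate is n + δ = 0.03 + 0.08 = 0.11.
At the golden rule the marginal product of capital equals n+δ: 0.36·k^(0.36−1) = 0.11. Solving, k_gold = (0.36/0.11)^(1/0.64) ≈ 6.3760.

k_gold ≈ 6.376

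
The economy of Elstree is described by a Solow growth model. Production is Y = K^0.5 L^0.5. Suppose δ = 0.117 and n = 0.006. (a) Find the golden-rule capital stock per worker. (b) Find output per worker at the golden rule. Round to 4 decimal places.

Break-even investment rate: n + δ = 0.006 + 0.117 = 0.123.
Golden rule sets MPK = n+δ: 0.5·k^(0.5−1) = 0.123, so k_gold = (0.5/0.123)^(1/0.5) ≈ 16.5246.
y_gold = 16.5246^0.5 ≈ 4.0650.

(a) k_gold ≈ 16.5246; (b) y_gold ≈ 4.0650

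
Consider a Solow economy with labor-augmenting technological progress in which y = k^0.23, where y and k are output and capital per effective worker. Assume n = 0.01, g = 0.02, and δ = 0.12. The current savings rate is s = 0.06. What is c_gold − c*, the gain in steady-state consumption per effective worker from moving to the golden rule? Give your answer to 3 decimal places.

Break-even investment rate: n + g + δ = 0.01 + 0.02 + 0.12 = 0.15.
Current steady state (s = 0.06): k* = (0.06/0.15)^(1/0.77) ≈ 0.3042, y* = 0.3042^0.23 ≈ 0.7606, c* = (1−0.06)·0.7606 ≈ 0.7149.
Setting f'(k) = n+g+δ gives 0.23·k^(0.23−1) = 0.15, hence k_gold = (0.23/0.15)^(1/0.77) ≈ 1.7422.
y_gold = 1.7422^0.23 ≈ 1.1362, c_gold = y_gold − 0.15·k_gold ≈ 0.8749.
Gain: Δc = 0.8749 − 0.7149 ≈ 0.1599.

Δc ≈ 0.160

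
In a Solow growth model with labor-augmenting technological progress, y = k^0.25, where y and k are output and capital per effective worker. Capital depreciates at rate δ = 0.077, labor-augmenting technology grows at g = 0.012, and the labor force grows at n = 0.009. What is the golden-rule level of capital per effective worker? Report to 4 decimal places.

k_gold ≈ 3.4857

Capital per effective worker breaks even when investment replaces (n + g + δ)·k; here n + g + δ = 0.098.
Setting f'(k) = n+g+δ gives 0.25·k^(0.25−1) = 0.098, hence k_gold = (0.25/0.098)^(1/0.75) ≈ 3.4857.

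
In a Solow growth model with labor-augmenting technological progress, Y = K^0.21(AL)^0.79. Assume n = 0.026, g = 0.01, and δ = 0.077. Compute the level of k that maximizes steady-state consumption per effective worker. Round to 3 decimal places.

The effective depreciation rate is n + g + δ = 0.026 + 0.01 + 0.077 = 0.113.
Golden rule sets MPK = n+g+δ: 0.21·k^(0.21−1) = 0.113, so k_gold = (0.21/0.113)^(1/0.79) ≈ 2.1912.

k_gold ≈ 2.191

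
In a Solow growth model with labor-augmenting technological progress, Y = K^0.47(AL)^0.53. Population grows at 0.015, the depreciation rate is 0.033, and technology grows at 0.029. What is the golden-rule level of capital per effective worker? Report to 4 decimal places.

k_gold ≈ 30.3583

Break-even investment rate: n + g + δ = 0.015 + 0.029 + 0.033 = 0.077.
At the golden rule the marginal product of capital equals n+g+δ: 0.47·k^(0.47−1) = 0.077. Solving, k_gold = (0.47/0.077)^(1/0.53) ≈ 30.3583.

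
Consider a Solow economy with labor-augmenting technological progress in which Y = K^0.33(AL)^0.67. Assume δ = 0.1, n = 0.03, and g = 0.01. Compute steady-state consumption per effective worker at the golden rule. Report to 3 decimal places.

Capital per effective worker breaks even when investment replaces (n + g + δ)·k; here n + g + δ = 0.14.
Golden rule sets MPK = n+g+δ: 0.33·k^(0.33−1) = 0.14, so k_gold = (0.33/0.14)^(1/0.67) ≈ 3.5958.
y_gold = 3.5958^0.33 ≈ 1.5255.
c_gold = y_gold − (n+g+δ)·k_gold = 1.5255 − 0.14·3.5958 ≈ 1.0221.

c_gold ≈ 1.022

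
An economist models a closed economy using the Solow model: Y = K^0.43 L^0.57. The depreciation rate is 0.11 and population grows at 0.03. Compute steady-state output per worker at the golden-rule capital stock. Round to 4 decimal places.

The effective depreciation rate is n + δ = 0.03 + 0.11 = 0.14.
At the golden rule the marginal product of capital equals n+δ: 0.43·k^(0.43−1) = 0.14. Solving, k_gold = (0.43/0.14)^(1/0.57) ≈ 7.1612.
Output: y_gold = k_gold^0.43 = 7.1612^0.43 ≈ 2.3315.

y_gold ≈ 2.3315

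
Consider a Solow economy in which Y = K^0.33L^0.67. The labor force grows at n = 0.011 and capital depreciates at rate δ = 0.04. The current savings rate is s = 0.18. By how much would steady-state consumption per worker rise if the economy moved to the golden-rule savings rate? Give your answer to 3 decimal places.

The effective depreciation rate is n + δ = 0.011 + 0.04 = 0.051.
Current steady state (s = 0.18): k* = (0.18/0.051)^(1/0.67) ≈ 6.5685, y* = 6.5685^0.33 ≈ 1.8611, c* = (1−0.18)·1.8611 ≈ 1.5261.
Maximizing c = f(k) − (n+δ)·k gives f'(k) = n+δ, i.e. 0.33·k^(0.33−1) = 0.051, so k_gold = (0.33/0.051)^(1/0.67) ≈ 16.2317.
y_gold = 16.2317^0.33 ≈ 2.5085, c_gold = y_gold − 0.051·k_gold ≈ 1.6807.
Gain: Δc = 1.6807 − 1.5261 ≈ 0.1546.

Δc ≈ 0.155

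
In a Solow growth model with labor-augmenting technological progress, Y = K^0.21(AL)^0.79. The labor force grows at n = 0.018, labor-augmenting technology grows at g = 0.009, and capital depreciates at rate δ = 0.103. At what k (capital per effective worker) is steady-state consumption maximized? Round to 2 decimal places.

Capital per effective worker breaks even when investment replaces (n + g + δ)·k; here n + g + δ = 0.13.
Maximizing c = f(k) − (n+g+δ)·k gives f'(k) = n+g+δ, i.e. 0.21·k^(0.21−1) = 0.13, so k_gold = (0.21/0.13)^(1/0.79) ≈ 1.8350.

k_gold ≈ 1.84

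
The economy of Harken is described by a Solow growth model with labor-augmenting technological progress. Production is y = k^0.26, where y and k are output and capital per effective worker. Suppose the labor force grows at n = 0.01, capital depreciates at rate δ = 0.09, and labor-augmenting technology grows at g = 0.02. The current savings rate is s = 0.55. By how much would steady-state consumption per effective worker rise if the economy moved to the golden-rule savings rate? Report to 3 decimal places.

Δc ≈ 0.203

Capital per effective worker breaks even when investment replaces (n + g + δ)·k; here n + g + δ = 0.12.
Current steady state (s = 0.55): k* = (0.55/0.12)^(1/0.74) ≈ 7.8251, y* = 7.8251^0.26 ≈ 1.7073, c* = (1−0.55)·1.7073 ≈ 0.7683.
Setting f'(k) = n+g+δ gives 0.26·k^(0.26−1) = 0.12, hence k_gold = (0.26/0.12)^(1/0.74) ≈ 2.8430.
y_gold = 2.8430^0.26 ≈ 1.3121, c_gold = y_gold − 0.12·k_gold ≈ 0.9710.
Gain: Δc = 0.9710 − 0.7683 ≈ 0.2027.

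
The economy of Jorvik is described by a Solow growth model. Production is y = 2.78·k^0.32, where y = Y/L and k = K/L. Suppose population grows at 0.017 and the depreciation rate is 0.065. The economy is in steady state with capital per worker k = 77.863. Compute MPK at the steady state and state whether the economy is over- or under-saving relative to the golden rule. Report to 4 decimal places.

The effective depreciation rate is n + δ = 0.017 + 0.065 = 0.082.
MPK = 0.32·2.78·k^(0.32−1) = 0.32·2.78·77.863^(-0.68) ≈ 0.0460.
MPK < 0.082, so the economy is dynamically inefficient (over-saving).

over-saving; MPK ≈ 0.0460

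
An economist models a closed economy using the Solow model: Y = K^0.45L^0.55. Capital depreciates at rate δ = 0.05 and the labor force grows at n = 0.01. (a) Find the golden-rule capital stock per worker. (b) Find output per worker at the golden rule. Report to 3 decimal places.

(a) k_gold ≈ 38.996; (b) y_gold ≈ 5.199

n + δ = 0.01 + 0.05 = 0.06.
Maximizing c = f(k) − (n+δ)·k gives f'(k) = n+δ, i.e. 0.45·k^(0.45−1) = 0.06, so k_gold = (0.45/0.06)^(1/0.55) ≈ 38.9960.
y_gold = 38.9960^0.45 ≈ 5.1995.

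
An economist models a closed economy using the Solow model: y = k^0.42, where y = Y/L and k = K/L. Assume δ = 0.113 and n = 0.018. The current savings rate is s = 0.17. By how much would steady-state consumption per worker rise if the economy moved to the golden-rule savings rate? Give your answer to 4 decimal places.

The effective depreciation rate is n + δ = 0.018 + 0.113 = 0.131.
Current steady state (s = 0.17): k* = (0.17/0.131)^(1/0.58) ≈ 1.5672, y* = 1.5672^0.42 ≈ 1.2077, c* = (1−0.17)·1.2077 ≈ 1.0024.
At the golden rule the marginal product of capital equals n+δ: 0.42·k^(0.42−1) = 0.131. Solving, k_gold = (0.42/0.131)^(1/0.58) ≈ 7.4538.
y_gold = 7.4538^0.42 ≈ 2.3249, c_gold = y_gold − 0.131·k_gold ≈ 1.3484.
Gain: Δc = 1.3484 − 1.0024 ≈ 0.3460.

Δc ≈ 0.3460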